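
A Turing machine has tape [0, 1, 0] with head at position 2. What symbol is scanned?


Tape: [0, 1, 0]
Positions: 0 1 2
Values:    0 1 0
Head at position 2
tape[2] = 0

0


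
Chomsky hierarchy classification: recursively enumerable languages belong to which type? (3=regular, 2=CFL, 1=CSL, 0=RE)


Chomsky hierarchy levels:
  Type 3: Regular (DFA/NFA/regex)
  Type 2: Context-free (PDA)
  Type 1: Context-sensitive
  Type 0: Recursively enumerable (TM)
'recursively enumerable' corresponds to Type 0

0


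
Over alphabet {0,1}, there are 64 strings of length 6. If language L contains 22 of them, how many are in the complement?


Alphabet: {0,1}
String length: 6
Total strings of length 6 = 2^6 = 64
Strings in L = 22
Complement = total - |L|
= 64 - 22
= 42

42


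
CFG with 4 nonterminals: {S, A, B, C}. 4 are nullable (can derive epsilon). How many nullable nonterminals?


Nonterminals: {S, A, B, C}
A nonterminal is nullable if it can derive epsilon
Counting nullable nonterminals: 4
Total nullable = 4

4


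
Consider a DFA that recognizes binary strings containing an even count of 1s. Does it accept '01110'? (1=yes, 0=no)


DFA has 2 states: q_even (start, accept=yes) and q_odd
Processing string '01110' character by character:
  Position 0: read '0', 1-count=0 -> q_even (no change)
  Position 1: read '1', 1-count=1 -> q_odd
  Position 2: read '1', 1-count=2 -> q_even
  Position 3: read '1', 1-count=3 -> q_odd
  Position 4: read '0', 1-count=3 -> q_odd (no change)
Final state: q_odd, total 1s = 3 (odd); the DFA requires an even count -> reject

0


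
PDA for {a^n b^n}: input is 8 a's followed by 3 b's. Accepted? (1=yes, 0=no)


Language requires equal numbers of a's and b's
PDA pushes for each 'a', pops for each 'b'
Number of a's = 8
Number of b's = 3
8 != 3 -> Reject

0


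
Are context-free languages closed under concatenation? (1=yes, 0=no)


CFL closure properties:
  Closed under: union, concatenation, Kleene star
  NOT closed under: intersection, complement
Operation 'concatenation' is in closed list -> Yes (closed)

1


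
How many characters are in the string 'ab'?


String: 'ab'
Counting characters:
  'a' appears 1 time(s)
  'b' appears 1 time(s)
Total length = 1 + 1 = 2

2


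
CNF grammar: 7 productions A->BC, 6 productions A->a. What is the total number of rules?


CNF allows two rule forms:
  A -> BC (binary): 7 rules
  A -> a (terminal): 6 rules
Total = 7 + 6 = 13

13


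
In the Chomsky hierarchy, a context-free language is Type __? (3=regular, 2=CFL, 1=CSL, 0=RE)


Chomsky hierarchy levels:
  Type 3: Regular (DFA/NFA/regex)
  Type 2: Context-free (PDA)
  Type 1: Context-sensitive
  Type 0: Recursively enumerable (TM)
'context-free' corresponds to Type 2

2


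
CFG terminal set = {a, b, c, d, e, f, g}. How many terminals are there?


Terminal symbols: a, b, c, d, e, f, g
Counting each: a (#1), b (#2), c (#3), d (#4), e (#5), f (#6), g (#7)
Total = 7

7


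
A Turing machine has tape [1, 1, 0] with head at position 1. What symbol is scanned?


Tape: [1, 1, 0]
Positions: 0 1 2
Values:    1 1 0
Head at position 1
tape[1] = 1

1


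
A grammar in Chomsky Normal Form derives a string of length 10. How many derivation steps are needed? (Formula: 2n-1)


Chomsky Normal Form derivation:
String length n = 10
Each step either:
  - Splits a nonterminal into two (n-1 such steps)
  - Converts a nonterminal to terminal (n such steps)
Total = (n-1) + n = 2n - 1
= 2(10) - 1
= 20 - 1
= 19

19


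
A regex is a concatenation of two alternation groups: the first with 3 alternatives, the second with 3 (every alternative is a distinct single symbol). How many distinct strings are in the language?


First group: 3 alternatives
Second group: 3 alternatives
Concatenation: each choice from group 1 pairs with each from group 2
Total = 3 x 3 = 9

9


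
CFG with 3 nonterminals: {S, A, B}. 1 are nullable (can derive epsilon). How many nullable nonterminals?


Nonterminals: {S, A, B}
A nonterminal is nullable if it can derive epsilon
Counting nullable nonterminals: 1
Total nullable = 1

1


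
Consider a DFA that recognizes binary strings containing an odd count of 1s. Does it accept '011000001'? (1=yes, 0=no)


DFA has 2 states: q_even (start, accept=no) and q_odd
Processing string '011000001' character by character:
  Position 0: read '0', 1-count=0 -> q_even (no change)
  Position 1: read '1', 1-count=1 -> q_odd
  Position 2: read '1', 1-count=2 -> q_even
  Position 3: read '0', 1-count=2 -> q_even (no change)
  Position 4: read '0', 1-count=2 -> q_even (no change)
  Position 5: read '0', 1-count=2 -> q_even (no change)
  Position 6: read '0', 1-count=2 -> q_even (no change)
  Position 7: read '0', 1-count=2 -> q_even (no change)
  Position 8: read '1', 1-count=3 -> q_odd
Final state: q_odd, total 1s = 3 (odd); the DFA requires an odd count -> accept

1


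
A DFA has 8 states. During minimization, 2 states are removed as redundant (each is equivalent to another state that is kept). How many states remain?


Original DFA: 8 states
Redundant states removed: 2
Minimized states = original - removed
= 8 - 2
= 6

6


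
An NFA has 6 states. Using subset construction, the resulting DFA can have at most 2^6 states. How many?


NFA has 6 states
Subset construction: each DFA state = subset of NFA states
Maximum subsets = 2^6
2^6 = 64

64


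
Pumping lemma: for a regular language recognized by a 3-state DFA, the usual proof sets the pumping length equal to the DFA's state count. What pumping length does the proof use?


Pumping lemma for regular languages (standard proof):
Take p = |Q|, the number of DFA states.
Any string of length >= |Q| passes through |Q|+1 states while reading its first |Q| symbols,
so by pigeonhole some state repeats, giving the loop that can be pumped.
Here |Q| = 3
Therefore the proof uses p = 3

3


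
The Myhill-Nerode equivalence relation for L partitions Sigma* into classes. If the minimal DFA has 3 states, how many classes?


Myhill-Nerode theorem:
Number of equivalence classes = number of states in minimal DFA
Minimal DFA states = 3
Therefore equivalence classes = 3

3


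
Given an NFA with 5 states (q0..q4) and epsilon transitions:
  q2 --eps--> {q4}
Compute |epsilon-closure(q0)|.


Starting from q0
Initialize closure = {q0}
q0 has no outgoing epsilon transitions -> nothing to add
Final closure: {q0}
Size = 1

1


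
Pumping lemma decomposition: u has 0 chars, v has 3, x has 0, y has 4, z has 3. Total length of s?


|s| = |u| + |v| + |x| + |y| + |z|
= 0 + 3 + 0 + 4 + 3
= 3 + 0 + 7
= 3 + 7
= 10

10


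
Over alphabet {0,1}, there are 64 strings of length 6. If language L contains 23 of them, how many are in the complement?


Alphabet: {0,1}
String length: 6
Total strings of length 6 = 2^6 = 64
Strings in L = 23
Complement = total - |L|
= 64 - 23
= 41

41


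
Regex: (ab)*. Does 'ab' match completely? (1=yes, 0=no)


Pattern: (ab)*
String: 'ab'
Pattern requires: zero or more repetitions of 'ab'
Pairs: ['ab']
All pairs are 'ab'? Yes
Result: 1

1


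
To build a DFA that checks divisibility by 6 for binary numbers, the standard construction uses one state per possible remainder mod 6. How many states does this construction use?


Divisibility by 6 is tracked via the remainder mod 6: 0, 1, ..., 5
The construction assigns one state to each remainder
Number of remainders = 6

6


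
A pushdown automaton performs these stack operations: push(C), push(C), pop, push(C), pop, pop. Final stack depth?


Tracing stack operations:
  push(C) -> stack = [C], depth=1
  push(C) -> stack = [C,C], depth=2
  pop -> removed C, stack = [C], depth=1
  push(C) -> stack = [C,C], depth=2
  pop -> removed C, stack = [C], depth=1
  pop -> removed C, stack = [], depth=0
Final depth = 0

0


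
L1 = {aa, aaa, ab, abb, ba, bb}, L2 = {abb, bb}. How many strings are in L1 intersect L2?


L1 = {aa, aaa, ab, abb, ba, bb}
L2 = {abb, bb}
Checking each string in L1 against L2:
  'aa': in L2? No
  'aaa': in L2? No
  'ab': in L2? No
  'abb': in L2? Yes
  'ba': in L2? No
  'bb': in L2? Yes
Intersection = {abb, bb}
|L1 ∩ L2| = 2

2


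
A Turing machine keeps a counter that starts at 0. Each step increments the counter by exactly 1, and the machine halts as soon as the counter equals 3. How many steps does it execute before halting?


Counter starts at 0. Counting sequence:
  Step 1: counter = 1
  Step 2: counter = 2
  Step 3: counter = 3
Counter reached 3 -> halt
Total steps = 3

3


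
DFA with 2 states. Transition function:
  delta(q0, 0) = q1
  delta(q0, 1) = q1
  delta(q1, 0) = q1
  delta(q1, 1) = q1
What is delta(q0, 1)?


Looking up transition function:
delta(q0, 1) in the table
Row: q0, Column: 1
Result: q1

q1


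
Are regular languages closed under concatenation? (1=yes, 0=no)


Regular languages are closed under:
- Union (DFA product construction)
- Intersection (DFA product construction)
- Complement (swap accept/reject states)
- Concatenation (NFA construction)
- Kleene star (NFA construction)
concatenation is in this list
Therefore: closed

1


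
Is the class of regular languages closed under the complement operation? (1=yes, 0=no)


Regular languages are closed under:
- Union (DFA product construction)
- Intersection (DFA product construction)
- Complement (swap accept/reject states)
- Concatenation (NFA construction)
- Kleene star (NFA construction)
complement is in this list
Therefore: closed

1


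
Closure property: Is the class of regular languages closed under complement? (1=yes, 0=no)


Regular languages are closed under all standard operations:
- Union: Yes (product construction)
- Intersection: Yes (product construction)
- Complement: Yes (swap accept/reject)
- Concatenation: Yes (NFA construction)
Operation: complement -> Closed

1


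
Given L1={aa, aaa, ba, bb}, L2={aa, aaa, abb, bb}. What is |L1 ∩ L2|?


L1 = {aa, aaa, ba, bb}
L2 = {aa, aaa, abb, bb}
Checking each string in L1 against L2:
  'aa': in L2? Yes
  'aaa': in L2? Yes
  'ba': in L2? No
  'bb': in L2? Yes
Intersection = {aa, aaa, bb}
|L1 ∩ L2| = 3

3


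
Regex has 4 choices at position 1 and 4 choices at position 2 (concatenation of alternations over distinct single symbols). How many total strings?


First group: 4 alternatives
Second group: 4 alternatives
Concatenation: each choice from group 1 pairs with each from group 2
Total = 4 x 4 = 16

16


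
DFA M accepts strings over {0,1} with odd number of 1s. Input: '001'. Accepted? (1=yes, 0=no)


DFA has 2 states: q_even (start, accept=no) and q_odd
Processing string '001' character by character:
  Position 0: read '0', 1-count=0 -> q_even (no change)
  Position 1: read '0', 1-count=0 -> q_even (no change)
  Position 2: read '1', 1-count=1 -> q_odd
Final state: q_odd, total 1s = 1 (odd); the DFA requires an odd count -> accept

1


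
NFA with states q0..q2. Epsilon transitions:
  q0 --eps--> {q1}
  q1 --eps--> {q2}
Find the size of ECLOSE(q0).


Starting from q0
Initialize closure = {q0}
Follow epsilon from q0 -> add q1
Follow epsilon from q1 -> add q2
Final closure: {q0, q1, q2}
Size = 3

3


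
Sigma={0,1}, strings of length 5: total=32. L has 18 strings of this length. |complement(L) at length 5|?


Alphabet: {0,1}
String length: 5
Total strings of length 5 = 2^5 = 32
Strings in L = 18
Complement = total - |L|
= 32 - 18
= 14

14


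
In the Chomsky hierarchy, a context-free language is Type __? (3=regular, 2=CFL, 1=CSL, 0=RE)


Chomsky hierarchy levels:
  Type 3: Regular (DFA/NFA/regex)
  Type 2: Context-free (PDA)
  Type 1: Context-sensitive
  Type 0: Recursively enumerable (TM)
'context-free' corresponds to Type 2

2


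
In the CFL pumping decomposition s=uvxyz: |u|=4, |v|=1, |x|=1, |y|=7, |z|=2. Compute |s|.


|s| = |u| + |v| + |x| + |y| + |z|
= 4 + 1 + 1 + 7 + 2
= 5 + 1 + 9
= 6 + 9
= 15

15


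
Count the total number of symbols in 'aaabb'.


String: 'aaabb'
Counting characters:
  'a' appears 3 time(s)
  'b' appears 2 time(s)
Total length = 3 + 2 = 5

5


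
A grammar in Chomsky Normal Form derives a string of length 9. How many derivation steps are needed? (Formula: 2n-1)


Chomsky Normal Form derivation:
String length n = 9
Each step either:
  - Splits a nonterminal into two (n-1 such steps)
  - Converts a nonterminal to terminal (n such steps)
Total = (n-1) + n = 2n - 1
= 2(9) - 1
= 18 - 1
= 17

17


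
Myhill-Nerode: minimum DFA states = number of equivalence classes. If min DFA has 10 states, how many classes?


Myhill-Nerode theorem:
Number of equivalence classes = number of states in minimal DFA
Minimal DFA states = 10
Therefore equivalence classes = 10

10


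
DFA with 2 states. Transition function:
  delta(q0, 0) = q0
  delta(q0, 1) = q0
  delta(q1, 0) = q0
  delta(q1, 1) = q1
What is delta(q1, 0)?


Looking up transition function:
delta(q1, 0) in the table
Row: q1, Column: 0
Result: q0

q0


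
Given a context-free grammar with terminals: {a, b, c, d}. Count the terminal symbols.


Terminal symbols: a, b, c, d
Counting each: a (#1), b (#2), c (#3), d (#4)
Total = 4

4


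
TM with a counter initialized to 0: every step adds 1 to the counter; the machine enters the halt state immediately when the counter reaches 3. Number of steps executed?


Counter starts at 0. Counting sequence:
  Step 1: counter = 1
  Step 2: counter = 2
  Step 3: counter = 3
Counter reached 3 -> halt
Total steps = 3

3


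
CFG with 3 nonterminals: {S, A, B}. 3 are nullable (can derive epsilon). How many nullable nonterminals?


Nonterminals: {S, A, B}
A nonterminal is nullable if it can derive epsilon
Counting nullable nonterminals: 3
Total nullable = 3

3


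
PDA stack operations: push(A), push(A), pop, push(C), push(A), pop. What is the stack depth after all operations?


Tracing stack operations:
  push(A) -> stack = [A], depth=1
  push(A) -> stack = [A,A], depth=2
  pop -> removed A, stack = [A], depth=1
  push(C) -> stack = [A,C], depth=2
  push(A) -> stack = [A,C,A], depth=3
  pop -> removed A, stack = [A,C], depth=2
Final depth = 2

2


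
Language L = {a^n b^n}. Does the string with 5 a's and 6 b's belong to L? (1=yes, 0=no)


Language requires equal numbers of a's and b's
PDA pushes for each 'a', pops for each 'b'
Number of a's = 5
Number of b's = 6
5 != 6 -> Reject

0


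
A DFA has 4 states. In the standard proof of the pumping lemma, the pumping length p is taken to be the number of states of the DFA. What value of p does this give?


Pumping lemma for regular languages (standard proof):
Take p = |Q|, the number of DFA states.
Any string of length >= |Q| passes through |Q|+1 states while reading its first |Q| symbols,
so by pigeonhole some state repeats, giving the loop that can be pumped.
Here |Q| = 4
Therefore the proof uses p = 4

4


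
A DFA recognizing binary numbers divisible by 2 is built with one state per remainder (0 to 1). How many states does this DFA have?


Divisibility by 2 is tracked via the remainder mod 2: 0, 1, ..., 1
The construction assigns one state to each remainder
Number of remainders = 2

2


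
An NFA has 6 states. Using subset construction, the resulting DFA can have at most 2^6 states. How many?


NFA has 6 states
Subset construction: each DFA state = subset of NFA states
Maximum subsets = 2^6
2^6 = 64

64


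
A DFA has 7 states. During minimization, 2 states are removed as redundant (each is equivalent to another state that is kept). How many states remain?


Original DFA: 7 states
Redundant states removed: 2
Minimized states = original - removed
= 7 - 2
= 5

5


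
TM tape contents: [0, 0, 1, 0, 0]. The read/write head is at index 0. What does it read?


Tape: [0, 0, 1, 0, 0]
Positions: 0 1 2 3 4
Values:    0 0 1 0 0
Head at position 0
tape[0] = 0

0


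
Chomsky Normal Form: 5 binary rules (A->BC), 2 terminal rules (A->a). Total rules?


CNF allows two rule forms:
  A -> BC (binary): 5 rules
  A -> a (terminal): 2 rules
Total = 5 + 2 = 7

7


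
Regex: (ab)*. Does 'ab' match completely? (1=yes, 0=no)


Pattern: (ab)*
String: 'ab'
Pattern requires: zero or more repetitions of 'ab'
Pairs: ['ab']
All pairs are 'ab'? Yes
Result: 1

1


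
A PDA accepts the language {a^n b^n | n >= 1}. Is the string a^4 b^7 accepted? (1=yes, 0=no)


Language requires equal numbers of a's and b's
PDA pushes for each 'a', pops for each 'b'
Number of a's = 4
Number of b's = 7
4 != 7 -> Reject

0


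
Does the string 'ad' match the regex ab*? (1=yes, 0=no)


Pattern: ab*
String: 'ad'
Pattern requires: exactly one 'a' followed by zero or more 'b's
First char is 'a' -> OK
Rest 'd': all b's? No
Result: 0

0


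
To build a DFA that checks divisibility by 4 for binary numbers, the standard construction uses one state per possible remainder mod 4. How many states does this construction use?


Divisibility by 4 is tracked via the remainder mod 4: 0, 1, ..., 3
The construction assigns one state to each remainder
Number of remainders = 4

4


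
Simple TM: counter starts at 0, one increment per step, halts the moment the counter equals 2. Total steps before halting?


Counter starts at 0. Counting sequence:
  Step 1: counter = 1
  Step 2: counter = 2
Counter reached 2 -> halt
Total steps = 2

2


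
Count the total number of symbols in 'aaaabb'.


String: 'aaaabb'
Counting characters:
  'a' appears 4 time(s)
  'b' appears 2 time(s)
Total length = 4 + 2 = 6

6


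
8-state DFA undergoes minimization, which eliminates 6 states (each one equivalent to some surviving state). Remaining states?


Original DFA: 8 states
Redundant states removed: 6
Minimized states = original - removed
= 8 - 6
= 2

2


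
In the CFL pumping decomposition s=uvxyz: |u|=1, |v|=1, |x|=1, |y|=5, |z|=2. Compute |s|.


|s| = |u| + |v| + |x| + |y| + |z|
= 1 + 1 + 1 + 5 + 2
= 2 + 1 + 7
= 3 + 7
= 10

10


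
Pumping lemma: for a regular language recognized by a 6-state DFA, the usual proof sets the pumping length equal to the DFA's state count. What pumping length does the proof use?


Pumping lemma for regular languages (standard proof):
Take p = |Q|, the number of DFA states.
Any string of length >= |Q| passes through |Q|+1 states while reading its first |Q| symbols,
so by pigeonhole some state repeats, giving the loop that can be pumped.
Here |Q| = 6
Therefore the proof uses p = 6

6


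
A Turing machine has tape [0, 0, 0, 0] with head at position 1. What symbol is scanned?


Tape: [0, 0, 0, 0]
Positions: 0 1 2 3
Values:    0 0 0 0
Head at position 1
tape[1] = 0

0


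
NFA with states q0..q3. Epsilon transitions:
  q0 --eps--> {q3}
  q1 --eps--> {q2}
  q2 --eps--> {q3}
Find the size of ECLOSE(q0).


Starting from q0
Initialize closure = {q0}
Follow epsilon from q0 -> add q3
Final closure: {q0, q3}
Size = 2

2


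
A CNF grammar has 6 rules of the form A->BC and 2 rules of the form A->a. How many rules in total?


CNF allows two rule forms:
  A -> BC (binary): 6 rules
  A -> a (terminal): 2 rules
Total = 6 + 2 = 8

8


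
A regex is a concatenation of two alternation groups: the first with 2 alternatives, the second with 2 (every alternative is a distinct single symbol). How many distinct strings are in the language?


First group: 2 alternatives
Second group: 2 alternatives
Concatenation: each choice from group 1 pairs with each from group 2
Total = 2 x 2 = 4

4


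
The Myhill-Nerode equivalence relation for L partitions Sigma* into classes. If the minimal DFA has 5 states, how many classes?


Myhill-Nerode theorem:
Number of equivalence classes = number of states in minimal DFA
Minimal DFA states = 5
Therefore equivalence classes = 5

5


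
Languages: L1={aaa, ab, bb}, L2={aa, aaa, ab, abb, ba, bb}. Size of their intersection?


L1 = {aaa, ab, bb}
L2 = {aa, aaa, ab, abb, ba, bb}
Checking each string in L1 against L2:
  'aaa': in L2? Yes
  'ab': in L2? Yes
  'bb': in L2? Yes
Intersection = {aaa, ab, bb}
|L1 ∩ L2| = 3

3


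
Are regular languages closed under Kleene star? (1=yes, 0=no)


Regular languages are closed under:
- Union (DFA product construction)
- Intersection (DFA product construction)
- Complement (swap accept/reject states)
- Concatenation (NFA construction)
- Kleene star (NFA construction)
Kleene star is in this list
Therefore: closed

1


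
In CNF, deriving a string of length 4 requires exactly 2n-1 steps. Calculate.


Chomsky Normal Form derivation:
String length n = 4
Each step either:
  - Splits a nonterminal into two (n-1 such steps)
  - Converts a nonterminal to terminal (n such steps)
Total = (n-1) + n = 2n - 1
= 2(4) - 1
= 8 - 1
= 7

7


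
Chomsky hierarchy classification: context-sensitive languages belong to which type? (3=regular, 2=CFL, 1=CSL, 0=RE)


Chomsky hierarchy levels:
  Type 3: Regular (DFA/NFA/regex)
  Type 2: Context-free (PDA)
  Type 1: Context-sensitive
  Type 0: Recursively enumerable (TM)
'context-sensitive' corresponds to Type 1

1


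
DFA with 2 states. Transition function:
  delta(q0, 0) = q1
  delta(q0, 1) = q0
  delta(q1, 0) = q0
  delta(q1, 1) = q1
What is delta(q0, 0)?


Looking up transition function:
delta(q0, 0) in the table
Row: q0, Column: 0
Result: q1

q1


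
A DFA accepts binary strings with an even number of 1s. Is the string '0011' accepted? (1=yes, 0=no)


DFA has 2 states: q_even (start, accept=yes) and q_odd
Processing string '0011' character by character:
  Position 0: read '0', 1-count=0 -> q_even (no change)
  Position 1: read '0', 1-count=0 -> q_even (no change)
  Position 2: read '1', 1-count=1 -> q_odd
  Position 3: read '1', 1-count=2 -> q_even
Final state: q_even, total 1s = 2 (even); the DFA requires an even count -> accept

1


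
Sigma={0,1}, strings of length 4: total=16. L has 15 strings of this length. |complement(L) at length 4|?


Alphabet: {0,1}
String length: 4
Total strings of length 4 = 2^4 = 16
Strings in L = 15
Complement = total - |L|
= 16 - 15
= 1

1


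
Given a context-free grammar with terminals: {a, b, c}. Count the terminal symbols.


Terminal symbols: a, b, c
Counting each: a (#1), b (#2), c (#3)
Total = 3

3


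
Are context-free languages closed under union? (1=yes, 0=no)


CFL closure properties:
  Closed under: union, concatenation, Kleene star
  NOT closed under: intersection, complement
Operation 'union' is in closed list -> Yes (closed)

1


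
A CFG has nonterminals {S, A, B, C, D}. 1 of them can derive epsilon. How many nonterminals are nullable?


Nonterminals: {S, A, B, C, D}
A nonterminal is nullable if it can derive epsilon
Counting nullable nonterminals: 1
Total nullable = 1

1


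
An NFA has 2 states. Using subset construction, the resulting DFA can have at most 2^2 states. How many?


NFA has 2 states
Subset construction: each DFA state = subset of NFA states
Maximum subsets = 2^2
2^2 = 4

4


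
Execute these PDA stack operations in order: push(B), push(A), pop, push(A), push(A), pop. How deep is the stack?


Tracing stack operations:
  push(B) -> stack = [B], depth=1
  push(A) -> stack = [B,A], depth=2
  pop -> removed A, stack = [B], depth=1
  push(A) -> stack = [B,A], depth=2
  push(A) -> stack = [B,A,A], depth=3
  pop -> removed A, stack = [B,A], depth=2
Final depth = 2

2


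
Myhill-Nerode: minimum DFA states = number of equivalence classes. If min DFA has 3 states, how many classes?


Myhill-Nerode theorem:
Number of equivalence classes = number of states in minimal DFA
Minimal DFA states = 3
Therefore equivalence classes = 3

3


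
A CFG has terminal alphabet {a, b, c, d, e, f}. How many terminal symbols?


Terminal symbols: a, b, c, d, e, f
Counting each: a (#1), b (#2), c (#3), d (#4), e (#5), f (#6)
Total = 6

6


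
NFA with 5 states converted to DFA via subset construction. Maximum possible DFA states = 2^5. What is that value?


NFA has 5 states
Subset construction: each DFA state = subset of NFA states
Maximum subsets = 2^5
2^5 = 32

32


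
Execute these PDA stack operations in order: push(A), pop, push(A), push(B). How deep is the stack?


Tracing stack operations:
  push(A) -> stack = [A], depth=1
  pop -> removed A, stack = [], depth=0
  push(A) -> stack = [A], depth=1
  push(B) -> stack = [A,B], depth=2
Final depth = 2

2


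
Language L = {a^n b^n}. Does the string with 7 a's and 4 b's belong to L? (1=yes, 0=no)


Language requires equal numbers of a's and b's
PDA pushes for each 'a', pops for each 'b'
Number of a's = 7
Number of b's = 4
7 != 4 -> Reject

0


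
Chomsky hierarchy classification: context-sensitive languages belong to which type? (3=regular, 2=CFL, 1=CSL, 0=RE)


Chomsky hierarchy levels:
  Type 3: Regular (DFA/NFA/regex)
  Type 2: Context-free (PDA)
  Type 1: Context-sensitive
  Type 0: Recursively enumerable (TM)
'context-sensitive' corresponds to Type 1

1


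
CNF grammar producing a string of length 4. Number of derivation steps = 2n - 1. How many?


Chomsky Normal Form derivation:
String length n = 4
Each step either:
  - Splits a nonterminal into two (n-1 such steps)
  - Converts a nonterminal to terminal (n such steps)
Total = (n-1) + n = 2n - 1
= 2(4) - 1
= 8 - 1
= 7

7


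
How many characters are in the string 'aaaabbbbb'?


String: 'aaaabbbbb'
Counting characters:
  'a' appears 4 time(s)
  'b' appears 5 time(s)
Total length = 4 + 5 = 9

9


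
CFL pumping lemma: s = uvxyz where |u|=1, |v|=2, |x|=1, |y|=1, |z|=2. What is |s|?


|s| = |u| + |v| + |x| + |y| + |z|
= 1 + 2 + 1 + 1 + 2
= 3 + 1 + 3
= 4 + 3
= 7

7


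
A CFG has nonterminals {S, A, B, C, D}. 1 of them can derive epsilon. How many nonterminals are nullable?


Nonterminals: {S, A, B, C, D}
A nonterminal is nullable if it can derive epsilon
Counting nullable nonterminals: 1
Total nullable = 1

1


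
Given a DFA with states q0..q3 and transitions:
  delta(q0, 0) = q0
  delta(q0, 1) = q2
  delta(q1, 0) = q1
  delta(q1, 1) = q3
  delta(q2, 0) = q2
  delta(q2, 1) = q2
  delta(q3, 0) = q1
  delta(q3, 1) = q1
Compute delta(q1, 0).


Looking up transition function:
delta(q1, 0) in the table
Row: q1, Column: 0
Result: q1

q1


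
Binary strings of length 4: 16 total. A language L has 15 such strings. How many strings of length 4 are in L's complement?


Alphabet: {0,1}
String length: 4
Total strings of length 4 = 2^4 = 16
Strings in L = 15
Complement = total - |L|
= 16 - 15
= 1

1


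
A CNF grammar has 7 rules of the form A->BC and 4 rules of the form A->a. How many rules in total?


CNF allows two rule forms:
  A -> BC (binary): 7 rules
  A -> a (terminal): 4 rules
Total = 7 + 4 = 11

11


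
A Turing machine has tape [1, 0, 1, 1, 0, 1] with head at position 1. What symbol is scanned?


Tape: [1, 0, 1, 1, 0, 1]
Positions: 0 1 2 3 4 5
Values:    1 0 1 1 0 1
Head at position 1
tape[1] = 0

0


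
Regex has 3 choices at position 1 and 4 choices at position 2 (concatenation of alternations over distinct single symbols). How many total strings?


First group: 3 alternatives
Second group: 4 alternatives
Concatenation: each choice from group 1 pairs with each from group 2
Total = 3 x 4 = 12

12


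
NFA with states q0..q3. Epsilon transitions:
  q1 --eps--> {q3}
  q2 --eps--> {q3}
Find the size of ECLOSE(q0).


Starting from q0
Initialize closure = {q0}
q0 has no outgoing epsilon transitions -> nothing to add
Final closure: {q0}
Size = 1

1


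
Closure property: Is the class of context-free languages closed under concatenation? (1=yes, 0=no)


CFL closure properties:
  Closed under: union, concatenation, Kleene star
  NOT closed under: intersection, complement
Operation 'concatenation' is in closed list -> Yes (closed)

1


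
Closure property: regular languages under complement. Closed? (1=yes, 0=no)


Regular languages are closed under:
- Union (DFA product construction)
- Intersection (DFA product construction)
- Complement (swap accept/reject states)
- Concatenation (NFA construction)
- Kleene star (NFA construction)
complement is in this list
Therefore: closed

1


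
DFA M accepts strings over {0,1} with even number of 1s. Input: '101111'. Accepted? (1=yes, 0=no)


DFA has 2 states: q_even (start, accept=yes) and q_odd
Processing string '101111' character by character:
  Position 0: read '1', 1-count=1 -> q_odd
  Position 1: read '0', 1-count=1 -> q_odd (no change)
  Position 2: read '1', 1-count=2 -> q_even
  Position 3: read '1', 1-count=3 -> q_odd
  Position 4: read '1', 1-count=4 -> q_even
  Position 5: read '1', 1-count=5 -> q_odd
Final state: q_odd, total 1s = 5 (odd); the DFA requires an even count -> reject

0


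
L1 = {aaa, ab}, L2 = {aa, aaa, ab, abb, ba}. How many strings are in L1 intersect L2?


L1 = {aaa, ab}
L2 = {aa, aaa, ab, abb, ba}
Checking each string in L1 against L2:
  'aaa': in L2? Yes
  'ab': in L2? Yes
Intersection = {aaa, ab}
|L1 ∩ L2| = 2

2


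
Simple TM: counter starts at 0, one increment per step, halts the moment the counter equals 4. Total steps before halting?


Counter starts at 0. Counting sequence:
  Step 1: counter = 1
  Step 2: counter = 2
  Step 3: counter = 3
  Step 4: counter = 4
Counter reached 4 -> halt
Total steps = 4

4


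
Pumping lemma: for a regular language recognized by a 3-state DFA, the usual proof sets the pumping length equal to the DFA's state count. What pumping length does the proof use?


Pumping lemma for regular languages (standard proof):
Take p = |Q|, the number of DFA states.
Any string of length >= |Q| passes through |Q|+1 states while reading its first |Q| symbols,
so by pigeonhole some state repeats, giving the loop that can be pumped.
Here |Q| = 3
Therefore the proof uses p = 3

3


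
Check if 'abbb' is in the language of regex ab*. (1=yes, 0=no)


Pattern: ab*
String: 'abbb'
Pattern requires: exactly one 'a' followed by zero or more 'b's
First char is 'a' -> OK
Rest 'bbb': all b's? Yes
Result: 1

1


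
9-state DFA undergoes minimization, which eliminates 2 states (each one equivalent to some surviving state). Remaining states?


Original DFA: 9 states
Redundant states removed: 2
Minimized states = original - removed
= 9 - 2
= 7

7


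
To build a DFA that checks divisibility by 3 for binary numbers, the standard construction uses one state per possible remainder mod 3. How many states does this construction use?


Divisibility by 3 is tracked via the remainder mod 3: 0, 1, ..., 2
The construction assigns one state to each remainder
Number of remainders = 3

3


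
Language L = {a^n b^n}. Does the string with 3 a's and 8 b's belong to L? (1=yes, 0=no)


Language requires equal numbers of a's and b's
PDA pushes for each 'a', pops for each 'b'
Number of a's = 3
Number of b's = 8
3 != 8 -> Reject

0


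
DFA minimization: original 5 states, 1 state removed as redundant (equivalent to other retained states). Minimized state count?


Original DFA: 5 states
Redundant states removed: 1
Minimized states = original - removed
= 5 - 1
= 4

4


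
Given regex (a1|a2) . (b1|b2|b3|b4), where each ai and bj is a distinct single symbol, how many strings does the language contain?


First group: 2 alternatives
Second group: 4 alternatives
Concatenation: each choice from group 1 pairs with each from group 2
Total = 2 x 4 = 8

8


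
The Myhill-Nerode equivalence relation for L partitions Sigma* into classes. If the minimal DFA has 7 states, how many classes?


Myhill-Nerode theorem:
Number of equivalence classes = number of states in minimal DFA
Minimal DFA states = 7
Therefore equivalence classes = 7

7


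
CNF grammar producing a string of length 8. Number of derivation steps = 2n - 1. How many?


Chomsky Normal Form derivation:
String length n = 8
Each step either:
  - Splits a nonterminal into two (n-1 such steps)
  - Converts a nonterminal to terminal (n such steps)
Total = (n-1) + n = 2n - 1
= 2(8) - 1
= 16 - 1
= 15

15


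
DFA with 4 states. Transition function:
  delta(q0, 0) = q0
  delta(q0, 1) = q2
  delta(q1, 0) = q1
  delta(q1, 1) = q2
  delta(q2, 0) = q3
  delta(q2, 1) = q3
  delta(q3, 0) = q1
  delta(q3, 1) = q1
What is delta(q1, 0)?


Looking up transition function:
delta(q1, 0) in the table
Row: q1, Column: 0
Result: q1

q1


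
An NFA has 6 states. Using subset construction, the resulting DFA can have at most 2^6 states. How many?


NFA has 6 states
Subset construction: each DFA state = subset of NFA states
Maximum subsets = 2^6
2^6 = 64

64


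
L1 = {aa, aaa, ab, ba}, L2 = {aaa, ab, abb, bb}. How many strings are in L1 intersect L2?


L1 = {aa, aaa, ab, ba}
L2 = {aaa, ab, abb, bb}
Checking each string in L1 against L2:
  'aa': in L2? No
  'aaa': in L2? Yes
  'ab': in L2? Yes
  'ba': in L2? No
Intersection = {aaa, ab}
|L1 ∩ L2| = 2

2


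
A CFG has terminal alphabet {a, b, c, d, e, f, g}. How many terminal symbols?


Terminal symbols: a, b, c, d, e, f, g
Counting each: a (#1), b (#2), c (#3), d (#4), e (#5), f (#6), g (#7)
Total = 7

7


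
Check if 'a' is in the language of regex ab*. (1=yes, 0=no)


Pattern: ab*
String: 'a'
Pattern requires: exactly one 'a' followed by zero or more 'b's
First char is 'a' -> OK
Rest '': all b's? Yes
Result: 1

1


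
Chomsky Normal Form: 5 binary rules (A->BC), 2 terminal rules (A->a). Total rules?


CNF allows two rule forms:
  A -> BC (binary): 5 rules
  A -> a (terminal): 2 rules
Total = 5 + 2 = 7

7


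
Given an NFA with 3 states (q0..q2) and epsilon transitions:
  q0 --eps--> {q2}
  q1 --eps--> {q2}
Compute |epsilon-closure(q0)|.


Starting from q0
Initialize closure = {q0}
Follow epsilon from q0 -> add q2
Final closure: {q0, q2}
Size = 2

2


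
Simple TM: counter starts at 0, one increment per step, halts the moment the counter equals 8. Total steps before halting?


Counter starts at 0. Counting sequence:
  Step 1: counter = 1
  Step 2: counter = 2
  Step 3: counter = 3
  Step 4: counter = 4
  Step 5: counter = 5
  Step 6: counter = 6
  Step 7: counter = 7
  Step 8: counter = 8
Counter reached 8 -> halt
Total steps = 8

8


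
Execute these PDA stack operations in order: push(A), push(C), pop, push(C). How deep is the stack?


Tracing stack operations:
  push(A) -> stack = [A], depth=1
  push(C) -> stack = [A,C], depth=2
  pop -> removed C, stack = [A], depth=1
  push(C) -> stack = [A,C], depth=2
Final depth = 2

2


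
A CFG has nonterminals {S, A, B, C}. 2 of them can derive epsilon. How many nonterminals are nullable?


Nonterminals: {S, A, B, C}
A nonterminal is nullable if it can derive epsilon
Counting nullable nonterminals: 2
Total nullable = 2

2


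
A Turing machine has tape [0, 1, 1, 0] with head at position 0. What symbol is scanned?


Tape: [0, 1, 1, 0]
Positions: 0 1 2 3
Values:    0 1 1 0
Head at position 0
tape[0] = 0

0


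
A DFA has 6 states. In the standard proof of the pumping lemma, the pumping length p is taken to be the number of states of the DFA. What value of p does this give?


Pumping lemma for regular languages (standard proof):
Take p = |Q|, the number of DFA states.
Any string of length >= |Q| passes through |Q|+1 states while reading its first |Q| symbols,
so by pigeonhole some state repeats, giving the loop that can be pumped.
Here |Q| = 6
Therefore the proof uses p = 6

6


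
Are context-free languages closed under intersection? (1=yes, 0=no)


CFL closure properties:
  Closed under: union, concatenation, Kleene star
  NOT closed under: intersection, complement
Operation 'intersection' is in not-closed list -> No (not closed)

0


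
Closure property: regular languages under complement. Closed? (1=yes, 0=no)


Regular languages are closed under:
- Union (DFA product construction)
- Intersection (DFA product construction)
- Complement (swap accept/reject states)
- Concatenation (NFA construction)
- Kleene star (NFA construction)
complement is in this list
Therefore: closed

1


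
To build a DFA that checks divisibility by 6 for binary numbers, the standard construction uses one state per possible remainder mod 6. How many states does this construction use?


Divisibility by 6 is tracked via the remainder mod 6: 0, 1, ..., 5
The construction assigns one state to each remainder
Number of remainders = 6

6


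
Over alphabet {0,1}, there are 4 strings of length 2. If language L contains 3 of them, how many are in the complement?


Alphabet: {0,1}
String length: 2
Total strings of length 2 = 2^2 = 4
Strings in L = 3
Complement = total - |L|
= 4 - 3
= 1

1


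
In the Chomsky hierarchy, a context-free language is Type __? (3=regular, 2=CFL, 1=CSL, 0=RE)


Chomsky hierarchy levels:
  Type 3: Regular (DFA/NFA/regex)
  Type 2: Context-free (PDA)
  Type 1: Context-sensitive
  Type 0: Recursively enumerable (TM)
'context-free' corresponds to Type 2

2


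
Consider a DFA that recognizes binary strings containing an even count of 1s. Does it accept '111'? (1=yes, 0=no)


DFA has 2 states: q_even (start, accept=yes) and q_odd
Processing string '111' character by character:
  Position 0: read '1', 1-count=1 -> q_odd
  Position 1: read '1', 1-count=2 -> q_even
  Position 2: read '1', 1-count=3 -> q_odd
Final state: q_odd, total 1s = 3 (odd); the DFA requires an even count -> reject

0


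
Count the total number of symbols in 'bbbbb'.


String: 'bbbbb'
Counting characters:
  'b' appears 5 time(s)
Total length = 0 + 5 = 5

5


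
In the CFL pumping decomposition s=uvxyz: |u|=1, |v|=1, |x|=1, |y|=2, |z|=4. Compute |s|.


|s| = |u| + |v| + |x| + |y| + |z|
= 1 + 1 + 1 + 2 + 4
= 2 + 1 + 6
= 3 + 6
= 9

9


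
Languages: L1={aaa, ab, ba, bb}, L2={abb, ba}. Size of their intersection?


L1 = {aaa, ab, ba, bb}
L2 = {abb, ba}
Checking each string in L1 against L2:
  'aaa': in L2? No
  'ab': in L2? No
  'ba': in L2? Yes
  'bb': in L2? No
Intersection = {ba}
|L1 ∩ L2| = 1

1


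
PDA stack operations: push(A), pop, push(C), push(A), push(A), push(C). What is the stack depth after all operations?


Tracing stack operations:
  push(A) -> stack = [A], depth=1
  pop -> removed A, stack = [], depth=0
  push(C) -> stack = [C], depth=1
  push(A) -> stack = [C,A], depth=2
  push(A) -> stack = [C,A,A], depth=3
  push(C) -> stack = [C,A,A,C], depth=4
Final depth = 4

4


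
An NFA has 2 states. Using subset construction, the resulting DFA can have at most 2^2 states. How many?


NFA has 2 states
Subset construction: each DFA state = subset of NFA states
Maximum subsets = 2^2
2^2 = 4

4


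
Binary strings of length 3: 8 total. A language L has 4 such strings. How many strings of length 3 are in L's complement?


Alphabet: {0,1}
String length: 3
Total strings of length 3 = 2^3 = 8
Strings in L = 4
Complement = total - |L|
= 8 - 4
= 4

4


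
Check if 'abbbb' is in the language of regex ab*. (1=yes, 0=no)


Pattern: ab*
String: 'abbbb'
Pattern requires: exactly one 'a' followed by zero or more 'b's
First char is 'a' -> OK
Rest 'bbbb': all b's? Yes
Result: 1

1


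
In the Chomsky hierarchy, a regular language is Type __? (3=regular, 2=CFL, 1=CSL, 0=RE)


Chomsky hierarchy levels:
  Type 3: Regular (DFA/NFA/regex)
  Type 2: Context-free (PDA)
  Type 1: Context-sensitive
  Type 0: Recursively enumerable (TM)
'regular' corresponds to Type 3

3


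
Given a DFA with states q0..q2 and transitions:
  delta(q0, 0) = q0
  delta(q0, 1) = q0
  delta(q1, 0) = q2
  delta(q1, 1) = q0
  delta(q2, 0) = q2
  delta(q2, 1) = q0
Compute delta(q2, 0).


Looking up transition function:
delta(q2, 0) in the table
Row: q2, Column: 0
Result: q2

q2


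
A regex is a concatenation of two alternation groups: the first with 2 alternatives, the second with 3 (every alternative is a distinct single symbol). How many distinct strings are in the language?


First group: 2 alternatives
Second group: 3 alternatives
Concatenation: each choice from group 1 pairs with each from group 2
Total = 2 x 3 = 6

6
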